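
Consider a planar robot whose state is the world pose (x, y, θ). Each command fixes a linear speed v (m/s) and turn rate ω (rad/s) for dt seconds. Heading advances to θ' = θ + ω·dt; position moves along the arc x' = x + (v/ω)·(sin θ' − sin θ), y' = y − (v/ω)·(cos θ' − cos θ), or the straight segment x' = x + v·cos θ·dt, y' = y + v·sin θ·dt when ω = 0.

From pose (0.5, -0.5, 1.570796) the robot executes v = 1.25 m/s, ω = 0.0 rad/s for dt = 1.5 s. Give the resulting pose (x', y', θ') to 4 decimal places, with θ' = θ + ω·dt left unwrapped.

(0.5000, 1.3750, 1.5708)

θ' = 1.5708 + 0.0·1.5 = 1.5708
ω = 0 → straight: x' = 0.5 + 1.25·cos(1.5708)·1.5 = 0.5000
y' = -0.5 + 1.25·sin(1.5708)·1.5 = 1.3750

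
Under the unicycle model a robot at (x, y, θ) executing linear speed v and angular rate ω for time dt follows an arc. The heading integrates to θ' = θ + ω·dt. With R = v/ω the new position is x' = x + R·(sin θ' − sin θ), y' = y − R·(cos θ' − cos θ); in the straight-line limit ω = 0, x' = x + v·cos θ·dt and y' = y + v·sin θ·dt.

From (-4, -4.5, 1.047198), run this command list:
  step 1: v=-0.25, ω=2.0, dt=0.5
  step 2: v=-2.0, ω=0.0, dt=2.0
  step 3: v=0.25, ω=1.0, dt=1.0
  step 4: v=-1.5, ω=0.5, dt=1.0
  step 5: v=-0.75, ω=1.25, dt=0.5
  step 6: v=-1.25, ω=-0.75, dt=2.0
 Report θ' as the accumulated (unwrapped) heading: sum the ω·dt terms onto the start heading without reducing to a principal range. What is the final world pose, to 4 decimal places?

(1.5605, -6.9382, 2.6722)

step 1: θ'=2.0472 (R=-0.1250) → pose (-4.0028, -4.6198, 2.0472)
step 2: θ'=2.0472 (straight) → pose (-2.1685, -8.1744, 2.0472)
step 3: θ'=3.0472 (R=0.2500) → pose (-2.3671, -8.0402, 3.0472)
step 4: θ'=3.5472 (R=-3.0000) → pose (-0.9006, -7.8101, 3.5472)
step 5: θ'=4.1722 (R=-0.6000) → pose (-0.6228, -7.5674, 4.1722)
step 6: θ'=2.6722 (R=1.6667) → pose (1.5605, -6.9382, 2.6722)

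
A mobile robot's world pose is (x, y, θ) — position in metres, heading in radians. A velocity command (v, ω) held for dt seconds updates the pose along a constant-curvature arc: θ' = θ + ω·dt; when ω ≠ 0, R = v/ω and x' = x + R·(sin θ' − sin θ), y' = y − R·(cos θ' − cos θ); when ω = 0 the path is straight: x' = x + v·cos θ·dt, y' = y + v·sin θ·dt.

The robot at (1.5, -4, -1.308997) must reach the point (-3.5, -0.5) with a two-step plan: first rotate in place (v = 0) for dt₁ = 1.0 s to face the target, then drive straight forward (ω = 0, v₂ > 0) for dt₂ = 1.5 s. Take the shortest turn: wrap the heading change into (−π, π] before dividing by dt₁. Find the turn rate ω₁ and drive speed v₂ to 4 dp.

ω₁ = -2.4433, v₂ = 4.0689

heading to target = atan2(-0.5−-4, -3.5−1.5) = 2.5309
Δθ = wrap(2.5309 − -1.3090) = -2.4433; ω₁ = Δθ/dt₁ = -2.4433
distance = √((-3.5−1.5)² + (-0.5−-4)²) = 6.1033; v₂ = distance/dt₂ = 4.0689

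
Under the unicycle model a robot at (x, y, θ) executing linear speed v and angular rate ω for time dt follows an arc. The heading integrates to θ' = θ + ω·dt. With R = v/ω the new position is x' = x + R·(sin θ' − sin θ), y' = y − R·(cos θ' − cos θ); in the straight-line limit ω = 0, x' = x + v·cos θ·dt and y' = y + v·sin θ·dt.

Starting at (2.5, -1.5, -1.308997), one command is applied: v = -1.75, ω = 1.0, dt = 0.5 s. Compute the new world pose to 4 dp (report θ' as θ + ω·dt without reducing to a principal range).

(2.0759, -0.7450, -0.8090)

θ' = -1.3090 + 1.0·0.5 = -0.8090
R = v/ω = -1.75/1.0 = -1.7500
x' = 2.5 + -1.7500·(sin -0.8090 − sin -1.3090) = 2.0759
y' = -1.5 − -1.7500·(cos -0.8090 − cos -1.3090) = -0.7450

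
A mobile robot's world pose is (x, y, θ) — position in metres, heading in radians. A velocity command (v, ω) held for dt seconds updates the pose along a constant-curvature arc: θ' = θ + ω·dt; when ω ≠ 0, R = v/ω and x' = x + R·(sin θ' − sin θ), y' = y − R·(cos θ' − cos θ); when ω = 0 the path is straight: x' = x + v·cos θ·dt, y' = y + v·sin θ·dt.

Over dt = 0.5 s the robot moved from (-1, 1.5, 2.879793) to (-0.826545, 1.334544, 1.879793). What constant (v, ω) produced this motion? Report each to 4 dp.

v = -0.5000, ω = -2.0000

Δθ = 1.879793 − 2.879793 = -1.000000
ω = Δθ/dt = -1.000000/0.5 = -2.0000
R = Δx/(sin θ' − sin θ) = 0.2500
v = R·ω = 0.2500·-2.0000 = -0.5000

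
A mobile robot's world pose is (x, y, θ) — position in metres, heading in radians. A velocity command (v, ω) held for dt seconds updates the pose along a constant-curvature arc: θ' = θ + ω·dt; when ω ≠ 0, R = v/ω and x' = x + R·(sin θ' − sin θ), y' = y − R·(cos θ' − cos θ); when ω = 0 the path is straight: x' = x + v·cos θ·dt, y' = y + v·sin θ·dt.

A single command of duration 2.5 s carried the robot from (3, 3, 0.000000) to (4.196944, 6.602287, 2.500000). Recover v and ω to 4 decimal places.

v = 2.0000, ω = 1.0000

Δθ = 2.500000 − 0.000000 = 2.500000
ω = Δθ/dt = 2.500000/2.5 = 1.0000
R = −Δy/(cos θ' − cos θ) = 2.0000
v = R·ω = 2.0000·1.0000 = 2.0000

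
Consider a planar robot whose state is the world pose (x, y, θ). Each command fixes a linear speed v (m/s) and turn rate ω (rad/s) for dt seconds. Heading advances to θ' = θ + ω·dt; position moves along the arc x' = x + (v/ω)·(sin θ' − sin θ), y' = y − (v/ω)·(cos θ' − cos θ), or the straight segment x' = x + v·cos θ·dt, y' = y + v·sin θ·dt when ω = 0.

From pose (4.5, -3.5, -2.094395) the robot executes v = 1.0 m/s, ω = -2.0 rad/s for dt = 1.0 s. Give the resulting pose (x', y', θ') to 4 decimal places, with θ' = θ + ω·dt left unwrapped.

θ' = -2.0944 + -2.0·1.0 = -4.0944
R = v/ω = 1.0/-2.0 = -0.5000
x' = 4.5 + -0.5000·(sin -4.0944 − sin -2.0944) = 3.6595
y' = -3.5 − -0.5000·(cos -4.0944 − cos -2.0944) = -3.5397

(3.6595, -3.5397, -4.0944)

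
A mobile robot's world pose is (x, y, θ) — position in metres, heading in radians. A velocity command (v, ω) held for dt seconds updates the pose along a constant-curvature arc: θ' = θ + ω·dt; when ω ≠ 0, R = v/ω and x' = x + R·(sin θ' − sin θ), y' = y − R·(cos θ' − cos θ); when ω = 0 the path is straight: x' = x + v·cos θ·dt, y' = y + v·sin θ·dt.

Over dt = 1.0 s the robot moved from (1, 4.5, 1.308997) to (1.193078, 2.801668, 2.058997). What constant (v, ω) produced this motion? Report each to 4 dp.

Δθ = 2.058997 − 1.308997 = 0.750000
ω = Δθ/dt = 0.750000/1.0 = 0.7500
R = −Δy/(cos θ' − cos θ) = -2.3333
v = R·ω = -2.3333·0.7500 = -1.7500

v = -1.7500, ω = 0.7500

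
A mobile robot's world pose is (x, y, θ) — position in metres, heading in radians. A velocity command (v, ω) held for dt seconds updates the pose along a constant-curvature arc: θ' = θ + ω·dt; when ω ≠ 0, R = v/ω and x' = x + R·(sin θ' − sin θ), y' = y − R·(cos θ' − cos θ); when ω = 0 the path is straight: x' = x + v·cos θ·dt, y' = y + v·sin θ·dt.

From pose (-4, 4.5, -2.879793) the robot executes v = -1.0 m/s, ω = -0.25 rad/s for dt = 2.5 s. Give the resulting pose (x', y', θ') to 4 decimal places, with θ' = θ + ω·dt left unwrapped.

θ' = -2.8798 + -0.25·2.5 = -3.5048
R = v/ω = -1.0/-0.25 = 4.0000
x' = -4 + 4.0000·(sin -3.5048 − sin -2.8798) = -1.5437
y' = 4.5 − 4.0000·(cos -3.5048 − cos -2.8798) = 4.3754

(-1.5437, 4.3754, -3.5048)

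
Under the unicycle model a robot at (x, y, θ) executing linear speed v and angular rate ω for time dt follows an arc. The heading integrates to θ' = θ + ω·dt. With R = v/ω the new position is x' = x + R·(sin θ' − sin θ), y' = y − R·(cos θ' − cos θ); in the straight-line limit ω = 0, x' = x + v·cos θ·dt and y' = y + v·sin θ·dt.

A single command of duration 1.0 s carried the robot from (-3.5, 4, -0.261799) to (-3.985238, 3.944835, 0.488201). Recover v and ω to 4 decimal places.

Δθ = 0.488201 − -0.261799 = 0.750000
ω = Δθ/dt = 0.750000/1.0 = 0.7500
R = Δx/(sin θ' − sin θ) = -0.6667
v = R·ω = -0.6667·0.7500 = -0.5000

v = -0.5000, ω = 0.7500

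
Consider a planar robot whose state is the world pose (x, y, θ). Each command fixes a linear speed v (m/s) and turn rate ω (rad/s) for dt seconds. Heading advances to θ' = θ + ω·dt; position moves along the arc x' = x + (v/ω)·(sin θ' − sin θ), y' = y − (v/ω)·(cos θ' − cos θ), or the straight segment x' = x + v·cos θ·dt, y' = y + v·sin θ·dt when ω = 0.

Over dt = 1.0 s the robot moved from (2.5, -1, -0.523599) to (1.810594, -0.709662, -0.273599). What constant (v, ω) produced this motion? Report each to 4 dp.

v = -0.7500, ω = 0.2500

Δθ = -0.273599 − -0.523599 = 0.250000
ω = Δθ/dt = 0.250000/1.0 = 0.2500
R = Δx/(sin θ' − sin θ) = -3.0000
v = R·ω = -3.0000·0.2500 = -0.7500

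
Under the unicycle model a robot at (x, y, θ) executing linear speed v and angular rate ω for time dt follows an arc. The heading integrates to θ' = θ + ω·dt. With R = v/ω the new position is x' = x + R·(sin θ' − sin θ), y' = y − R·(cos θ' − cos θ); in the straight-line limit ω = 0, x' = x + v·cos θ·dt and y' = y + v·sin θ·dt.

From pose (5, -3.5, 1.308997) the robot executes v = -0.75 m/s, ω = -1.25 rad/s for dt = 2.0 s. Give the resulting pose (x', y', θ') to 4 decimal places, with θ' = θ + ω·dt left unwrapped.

(3.8632, -3.5671, -1.1910)

θ' = 1.3090 + -1.25·2.0 = -1.1910
R = v/ω = -0.75/-1.25 = 0.6000
x' = 5 + 0.6000·(sin -1.1910 − sin 1.3090) = 3.8632
y' = -3.5 − 0.6000·(cos -1.1910 − cos 1.3090) = -3.5671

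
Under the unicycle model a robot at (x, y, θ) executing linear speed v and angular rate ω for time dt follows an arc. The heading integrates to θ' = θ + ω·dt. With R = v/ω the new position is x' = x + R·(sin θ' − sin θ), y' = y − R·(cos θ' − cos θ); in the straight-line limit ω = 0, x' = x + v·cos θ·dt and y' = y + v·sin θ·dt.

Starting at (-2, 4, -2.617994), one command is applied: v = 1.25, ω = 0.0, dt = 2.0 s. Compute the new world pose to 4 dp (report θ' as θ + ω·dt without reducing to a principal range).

θ' = -2.6180 + 0.0·2.0 = -2.6180
ω = 0 → straight: x' = -2 + 1.25·cos(-2.6180)·2.0 = -4.1651
y' = 4 + 1.25·sin(-2.6180)·2.0 = 2.7500

(-4.1651, 2.7500, -2.6180)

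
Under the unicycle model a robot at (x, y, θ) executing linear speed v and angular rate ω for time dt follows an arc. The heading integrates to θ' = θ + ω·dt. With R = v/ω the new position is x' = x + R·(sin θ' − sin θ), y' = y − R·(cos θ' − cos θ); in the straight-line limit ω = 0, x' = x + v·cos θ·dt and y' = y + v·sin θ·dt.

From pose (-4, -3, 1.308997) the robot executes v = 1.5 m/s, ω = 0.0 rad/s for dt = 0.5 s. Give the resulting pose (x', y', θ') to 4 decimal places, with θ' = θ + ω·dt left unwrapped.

(-3.8059, -2.2756, 1.3090)

θ' = 1.3090 + 0.0·0.5 = 1.3090
ω = 0 → straight: x' = -4 + 1.5·cos(1.3090)·0.5 = -3.8059
y' = -3 + 1.5·sin(1.3090)·0.5 = -2.2756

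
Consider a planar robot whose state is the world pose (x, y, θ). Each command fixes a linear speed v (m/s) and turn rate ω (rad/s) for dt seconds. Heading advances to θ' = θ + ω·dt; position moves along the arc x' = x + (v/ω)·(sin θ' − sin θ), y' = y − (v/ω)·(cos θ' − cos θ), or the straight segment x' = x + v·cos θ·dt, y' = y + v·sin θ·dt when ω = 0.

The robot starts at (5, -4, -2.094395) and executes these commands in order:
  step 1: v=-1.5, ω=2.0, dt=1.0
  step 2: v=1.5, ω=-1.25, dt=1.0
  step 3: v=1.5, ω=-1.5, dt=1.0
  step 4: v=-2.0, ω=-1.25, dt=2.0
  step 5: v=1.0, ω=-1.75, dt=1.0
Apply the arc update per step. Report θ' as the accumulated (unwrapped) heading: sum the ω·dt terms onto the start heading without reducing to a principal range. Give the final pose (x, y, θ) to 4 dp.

(7.4307, -7.4034, -7.0944)

step 1: θ'=-0.0944 (R=-0.7500) → pose (4.4212, -2.8783, -0.0944)
step 2: θ'=-1.3444 (R=-1.2000) → pose (5.4774, -3.8036, -1.3444)
step 3: θ'=-2.8444 (R=-1.0000) → pose (4.7958, -4.9843, -2.8444)
step 4: θ'=-5.3444 (R=1.6000) → pose (6.5553, -7.4593, -5.3444)
step 5: θ'=-7.0944 (R=-0.5714) → pose (7.4307, -7.4034, -7.0944)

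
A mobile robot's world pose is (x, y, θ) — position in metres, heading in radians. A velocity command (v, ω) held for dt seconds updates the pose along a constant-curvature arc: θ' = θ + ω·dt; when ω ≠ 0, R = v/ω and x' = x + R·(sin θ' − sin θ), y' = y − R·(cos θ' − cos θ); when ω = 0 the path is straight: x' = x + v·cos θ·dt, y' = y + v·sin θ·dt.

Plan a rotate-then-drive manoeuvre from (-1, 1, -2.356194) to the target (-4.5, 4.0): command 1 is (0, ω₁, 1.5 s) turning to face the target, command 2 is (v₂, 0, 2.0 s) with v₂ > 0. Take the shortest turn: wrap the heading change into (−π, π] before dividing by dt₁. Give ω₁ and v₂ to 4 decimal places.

ω₁ = -0.9960, v₂ = 2.3049

heading to target = atan2(4−1, -4.5−-1) = 2.4330
Δθ = wrap(2.4330 − -2.3562) = -1.4940; ω₁ = Δθ/dt₁ = -0.9960
distance = √((-4.5−-1)² + (4−1)²) = 4.6098; v₂ = distance/dt₂ = 2.3049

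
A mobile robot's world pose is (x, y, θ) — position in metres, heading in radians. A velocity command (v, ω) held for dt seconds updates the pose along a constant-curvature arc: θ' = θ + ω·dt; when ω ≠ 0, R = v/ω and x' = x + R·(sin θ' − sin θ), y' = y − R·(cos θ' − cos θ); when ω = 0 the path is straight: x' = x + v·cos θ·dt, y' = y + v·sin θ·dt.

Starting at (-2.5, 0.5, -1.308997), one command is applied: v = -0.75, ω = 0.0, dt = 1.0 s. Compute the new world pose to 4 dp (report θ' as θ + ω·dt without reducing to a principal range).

(-2.6941, 1.2244, -1.3090)

θ' = -1.3090 + 0.0·1.0 = -1.3090
ω = 0 → straight: x' = -2.5 + -0.75·cos(-1.3090)·1.0 = -2.6941
y' = 0.5 + -0.75·sin(-1.3090)·1.0 = 1.2244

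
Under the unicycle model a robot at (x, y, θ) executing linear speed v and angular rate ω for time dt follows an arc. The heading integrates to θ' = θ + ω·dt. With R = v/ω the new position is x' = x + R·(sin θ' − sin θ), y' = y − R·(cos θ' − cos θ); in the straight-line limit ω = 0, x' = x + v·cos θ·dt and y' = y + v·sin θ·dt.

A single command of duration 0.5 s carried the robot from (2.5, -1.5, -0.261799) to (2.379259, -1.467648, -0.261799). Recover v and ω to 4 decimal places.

Δθ = -0.261799 − -0.261799 = 0.000000
ω = Δθ/dt = 0.000000/0.5 = 0.0000
ω = 0 → v = (Δx·cos θ + Δy·sin θ)/dt = -0.2500

v = -0.2500, ω = 0.0000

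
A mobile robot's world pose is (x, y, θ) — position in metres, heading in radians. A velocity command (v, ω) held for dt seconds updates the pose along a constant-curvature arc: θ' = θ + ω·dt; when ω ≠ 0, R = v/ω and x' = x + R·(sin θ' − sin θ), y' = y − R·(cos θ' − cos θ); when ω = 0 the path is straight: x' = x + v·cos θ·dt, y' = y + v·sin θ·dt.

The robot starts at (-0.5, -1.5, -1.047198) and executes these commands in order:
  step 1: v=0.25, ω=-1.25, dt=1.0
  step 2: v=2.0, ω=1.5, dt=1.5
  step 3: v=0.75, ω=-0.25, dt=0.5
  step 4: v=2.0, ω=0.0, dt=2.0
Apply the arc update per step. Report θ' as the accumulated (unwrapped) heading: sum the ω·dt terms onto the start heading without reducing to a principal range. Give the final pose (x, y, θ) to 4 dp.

step 1: θ'=-2.2972 (R=-0.2000) → pose (-0.5237, -1.7328, -2.2972)
step 2: θ'=-0.0472 (R=1.3333) → pose (0.4102, -3.9503, -0.0472)
step 3: θ'=-0.1722 (R=-3.0000) → pose (0.7827, -3.9913, -0.1722)
step 4: θ'=-0.1722 (straight) → pose (4.7235, -4.6767, -0.1722)

(4.7235, -4.6767, -0.1722)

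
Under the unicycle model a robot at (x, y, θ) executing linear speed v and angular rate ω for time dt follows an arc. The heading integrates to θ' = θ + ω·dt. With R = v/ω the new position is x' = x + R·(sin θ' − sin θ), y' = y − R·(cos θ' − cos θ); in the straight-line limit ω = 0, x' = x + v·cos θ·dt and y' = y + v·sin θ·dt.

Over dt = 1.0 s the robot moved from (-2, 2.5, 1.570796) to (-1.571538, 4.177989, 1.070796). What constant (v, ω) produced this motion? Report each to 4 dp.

Δθ = 1.070796 − 1.570796 = -0.500000
ω = Δθ/dt = -0.500000/1.0 = -0.5000
R = −Δy/(cos θ' − cos θ) = -3.5000
v = R·ω = -3.5000·-0.5000 = 1.7500

v = 1.7500, ω = -0.5000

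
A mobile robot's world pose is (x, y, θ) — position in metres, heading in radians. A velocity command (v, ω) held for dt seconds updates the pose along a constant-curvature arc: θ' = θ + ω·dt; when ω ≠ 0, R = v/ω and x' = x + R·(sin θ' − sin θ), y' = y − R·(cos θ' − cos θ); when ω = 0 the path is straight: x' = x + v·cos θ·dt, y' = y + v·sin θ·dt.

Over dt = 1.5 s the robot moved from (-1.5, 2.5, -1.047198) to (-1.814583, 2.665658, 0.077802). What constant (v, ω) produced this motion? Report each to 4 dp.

v = -0.2500, ω = 0.7500

Δθ = 0.077802 − -1.047198 = 1.125000
ω = Δθ/dt = 1.125000/1.5 = 0.7500
R = Δx/(sin θ' − sin θ) = -0.3333
v = R·ω = -0.3333·0.7500 = -0.2500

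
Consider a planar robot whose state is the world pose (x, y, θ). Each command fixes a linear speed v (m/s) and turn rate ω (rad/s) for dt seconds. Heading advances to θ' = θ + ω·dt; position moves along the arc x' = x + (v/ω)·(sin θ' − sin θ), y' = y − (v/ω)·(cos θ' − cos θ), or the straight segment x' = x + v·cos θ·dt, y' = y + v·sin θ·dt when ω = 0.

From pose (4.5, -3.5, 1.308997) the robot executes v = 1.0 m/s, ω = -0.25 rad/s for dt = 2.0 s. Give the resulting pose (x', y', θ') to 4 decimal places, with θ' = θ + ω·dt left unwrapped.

θ' = 1.3090 + -0.25·2.0 = 0.8090
R = v/ω = 1.0/-0.25 = -4.0000
x' = 4.5 + -4.0000·(sin 0.8090 − sin 1.3090) = 5.4693
y' = -3.5 − -4.0000·(cos 0.8090 − cos 1.3090) = -1.7744

(5.4693, -1.7744, 0.8090)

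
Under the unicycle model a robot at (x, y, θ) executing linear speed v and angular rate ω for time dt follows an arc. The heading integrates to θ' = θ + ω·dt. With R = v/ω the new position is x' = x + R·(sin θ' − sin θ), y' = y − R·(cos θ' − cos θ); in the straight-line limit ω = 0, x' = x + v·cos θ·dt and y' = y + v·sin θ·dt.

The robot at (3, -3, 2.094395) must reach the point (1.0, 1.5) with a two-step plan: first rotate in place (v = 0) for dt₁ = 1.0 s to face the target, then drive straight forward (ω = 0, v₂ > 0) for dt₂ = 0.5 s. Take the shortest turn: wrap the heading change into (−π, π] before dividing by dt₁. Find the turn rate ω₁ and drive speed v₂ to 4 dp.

ω₁ = -0.1054, v₂ = 9.8489

heading to target = atan2(1.5−-3, 1−3) = 1.9890
Δθ = wrap(1.9890 − 2.0944) = -0.1054; ω₁ = Δθ/dt₁ = -0.1054
distance = √((1−3)² + (1.5−-3)²) = 4.9244; v₂ = distance/dt₂ = 9.8489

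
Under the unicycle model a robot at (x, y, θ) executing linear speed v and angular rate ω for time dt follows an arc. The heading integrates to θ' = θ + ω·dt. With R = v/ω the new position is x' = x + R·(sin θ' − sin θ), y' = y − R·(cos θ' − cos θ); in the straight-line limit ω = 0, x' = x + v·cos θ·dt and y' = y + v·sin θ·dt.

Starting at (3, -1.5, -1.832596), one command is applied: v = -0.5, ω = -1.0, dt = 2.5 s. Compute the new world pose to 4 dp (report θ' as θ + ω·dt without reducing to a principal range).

θ' = -1.8326 + -1.0·2.5 = -4.3326
R = v/ω = -0.5/-1.0 = 0.5000
x' = 3 + 0.5000·(sin -4.3326 − sin -1.8326) = 3.9473
y' = -1.5 − 0.5000·(cos -4.3326 − cos -1.8326) = -1.4440

(3.9473, -1.4440, -4.3326)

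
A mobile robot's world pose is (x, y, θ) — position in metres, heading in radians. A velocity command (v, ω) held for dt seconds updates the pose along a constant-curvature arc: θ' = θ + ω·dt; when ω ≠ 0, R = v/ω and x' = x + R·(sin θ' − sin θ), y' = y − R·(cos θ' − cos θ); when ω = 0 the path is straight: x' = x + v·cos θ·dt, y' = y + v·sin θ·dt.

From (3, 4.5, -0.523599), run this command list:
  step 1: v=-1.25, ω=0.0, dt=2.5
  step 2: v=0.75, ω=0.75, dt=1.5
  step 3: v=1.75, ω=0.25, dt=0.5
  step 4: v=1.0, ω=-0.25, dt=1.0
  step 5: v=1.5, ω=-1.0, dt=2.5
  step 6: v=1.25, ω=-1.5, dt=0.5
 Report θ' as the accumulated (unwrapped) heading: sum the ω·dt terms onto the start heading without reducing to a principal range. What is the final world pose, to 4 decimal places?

(4.4577, 4.8049, -2.7736)

step 1: θ'=-0.5236 (straight) → pose (0.2937, 6.0625, -0.5236)
step 2: θ'=0.6014 (R=1.0000) → pose (1.3595, 6.1040, 0.6014)
step 3: θ'=0.7264 (R=7.0000) → pose (2.0482, 6.6428, 0.7264)
step 4: θ'=0.4764 (R=-4.0000) → pose (2.8706, 7.2071, 0.4764)
step 5: θ'=-2.0236 (R=-1.5000) → pose (4.9073, 5.2179, -2.0236)
step 6: θ'=-2.7736 (R=-0.8333) → pose (4.4577, 4.8049, -2.7736)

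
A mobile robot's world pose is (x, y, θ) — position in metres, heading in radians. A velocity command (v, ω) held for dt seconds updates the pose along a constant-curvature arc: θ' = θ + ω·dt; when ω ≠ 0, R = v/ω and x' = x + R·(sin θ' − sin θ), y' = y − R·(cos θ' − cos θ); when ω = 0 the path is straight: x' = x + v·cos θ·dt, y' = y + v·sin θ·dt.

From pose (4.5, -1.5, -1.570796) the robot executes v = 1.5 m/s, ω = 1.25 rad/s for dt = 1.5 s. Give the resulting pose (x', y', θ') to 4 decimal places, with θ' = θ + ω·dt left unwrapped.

θ' = -1.5708 + 1.25·1.5 = 0.3042
R = v/ω = 1.5/1.25 = 1.2000
x' = 4.5 + 1.2000·(sin 0.3042 − sin -1.5708) = 6.0594
y' = -1.5 − 1.2000·(cos 0.3042 − cos -1.5708) = -2.6449

(6.0594, -2.6449, 0.3042)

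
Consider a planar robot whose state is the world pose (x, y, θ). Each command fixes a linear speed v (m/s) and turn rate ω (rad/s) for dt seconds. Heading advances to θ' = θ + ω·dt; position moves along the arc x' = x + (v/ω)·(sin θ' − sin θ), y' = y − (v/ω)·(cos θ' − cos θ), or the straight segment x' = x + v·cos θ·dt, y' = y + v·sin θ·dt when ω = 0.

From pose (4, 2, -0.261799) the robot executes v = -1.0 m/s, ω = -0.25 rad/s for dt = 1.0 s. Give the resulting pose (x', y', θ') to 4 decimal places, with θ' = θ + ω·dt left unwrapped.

(3.0763, 2.3762, -0.5118)

θ' = -0.2618 + -0.25·1.0 = -0.5118
R = v/ω = -1.0/-0.25 = 4.0000
x' = 4 + 4.0000·(sin -0.5118 − sin -0.2618) = 3.0763
y' = 2 − 4.0000·(cos -0.5118 − cos -0.2618) = 2.3762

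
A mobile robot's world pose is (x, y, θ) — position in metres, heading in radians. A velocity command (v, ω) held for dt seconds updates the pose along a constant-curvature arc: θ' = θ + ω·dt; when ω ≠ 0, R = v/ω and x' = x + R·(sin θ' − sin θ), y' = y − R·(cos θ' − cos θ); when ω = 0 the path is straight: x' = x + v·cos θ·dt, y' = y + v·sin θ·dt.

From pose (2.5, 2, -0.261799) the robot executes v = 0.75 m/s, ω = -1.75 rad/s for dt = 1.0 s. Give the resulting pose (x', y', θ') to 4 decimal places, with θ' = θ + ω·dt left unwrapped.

θ' = -0.2618 + -1.75·1.0 = -2.0118
R = v/ω = 0.75/-1.75 = -0.4286
x' = 2.5 + -0.4286·(sin -2.0118 − sin -0.2618) = 2.7766
y' = 2 − -0.4286·(cos -2.0118 − cos -0.2618) = 1.4031

(2.7766, 1.4031, -2.0118)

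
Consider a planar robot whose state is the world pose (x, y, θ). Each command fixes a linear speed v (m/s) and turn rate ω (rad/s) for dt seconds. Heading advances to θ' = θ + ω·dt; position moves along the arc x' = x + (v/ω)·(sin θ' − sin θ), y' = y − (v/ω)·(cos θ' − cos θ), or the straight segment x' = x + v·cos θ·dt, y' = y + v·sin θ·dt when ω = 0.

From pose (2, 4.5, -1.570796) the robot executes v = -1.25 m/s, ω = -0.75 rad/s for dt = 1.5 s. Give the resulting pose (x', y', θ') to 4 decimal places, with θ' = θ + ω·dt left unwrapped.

θ' = -1.5708 + -0.75·1.5 = -2.6958
R = v/ω = -1.25/-0.75 = 1.6667
x' = 2 + 1.6667·(sin -2.6958 − sin -1.5708) = 2.9480
y' = 4.5 − 1.6667·(cos -2.6958 − cos -1.5708) = 6.0038

(2.9480, 6.0038, -2.6958)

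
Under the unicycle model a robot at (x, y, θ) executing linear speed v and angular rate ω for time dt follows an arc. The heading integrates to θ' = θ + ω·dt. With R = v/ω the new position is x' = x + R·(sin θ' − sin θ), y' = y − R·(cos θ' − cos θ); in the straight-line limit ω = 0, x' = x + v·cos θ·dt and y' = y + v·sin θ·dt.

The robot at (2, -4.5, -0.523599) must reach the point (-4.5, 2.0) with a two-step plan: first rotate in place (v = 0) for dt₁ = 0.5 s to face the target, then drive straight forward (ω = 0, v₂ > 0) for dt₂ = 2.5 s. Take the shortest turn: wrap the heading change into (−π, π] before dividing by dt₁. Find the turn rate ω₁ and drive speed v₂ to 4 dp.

heading to target = atan2(2−-4.5, -4.5−2) = 2.3562
Δθ = wrap(2.3562 − -0.5236) = 2.8798; ω₁ = Δθ/dt₁ = 5.7596
distance = √((-4.5−2)² + (2−-4.5)²) = 9.1924; v₂ = distance/dt₂ = 3.6770

ω₁ = 5.7596, v₂ = 3.6770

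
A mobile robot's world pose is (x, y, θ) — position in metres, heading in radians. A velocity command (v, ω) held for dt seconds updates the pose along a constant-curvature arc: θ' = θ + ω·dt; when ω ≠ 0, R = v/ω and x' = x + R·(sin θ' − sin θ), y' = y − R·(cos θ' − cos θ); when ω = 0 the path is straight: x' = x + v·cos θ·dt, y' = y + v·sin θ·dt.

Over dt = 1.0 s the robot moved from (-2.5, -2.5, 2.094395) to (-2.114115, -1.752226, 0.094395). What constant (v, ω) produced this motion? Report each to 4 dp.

v = 1.0000, ω = -2.0000

Δθ = 0.094395 − 2.094395 = -2.000000
ω = Δθ/dt = -2.000000/1.0 = -2.0000
R = −Δy/(cos θ' − cos θ) = -0.5000
v = R·ω = -0.5000·-2.0000 = 1.0000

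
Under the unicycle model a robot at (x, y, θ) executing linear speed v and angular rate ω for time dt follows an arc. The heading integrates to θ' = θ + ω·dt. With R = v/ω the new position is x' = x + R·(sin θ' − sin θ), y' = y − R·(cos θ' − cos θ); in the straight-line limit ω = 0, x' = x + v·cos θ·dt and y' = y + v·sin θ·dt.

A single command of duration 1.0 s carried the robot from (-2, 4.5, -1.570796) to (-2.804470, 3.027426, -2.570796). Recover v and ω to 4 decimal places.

v = 1.7500, ω = -1.0000

Δθ = -2.570796 − -1.570796 = -1.000000
ω = Δθ/dt = -1.000000/1.0 = -1.0000
R = −Δy/(cos θ' − cos θ) = -1.7500
v = R·ω = -1.7500·-1.0000 = 1.7500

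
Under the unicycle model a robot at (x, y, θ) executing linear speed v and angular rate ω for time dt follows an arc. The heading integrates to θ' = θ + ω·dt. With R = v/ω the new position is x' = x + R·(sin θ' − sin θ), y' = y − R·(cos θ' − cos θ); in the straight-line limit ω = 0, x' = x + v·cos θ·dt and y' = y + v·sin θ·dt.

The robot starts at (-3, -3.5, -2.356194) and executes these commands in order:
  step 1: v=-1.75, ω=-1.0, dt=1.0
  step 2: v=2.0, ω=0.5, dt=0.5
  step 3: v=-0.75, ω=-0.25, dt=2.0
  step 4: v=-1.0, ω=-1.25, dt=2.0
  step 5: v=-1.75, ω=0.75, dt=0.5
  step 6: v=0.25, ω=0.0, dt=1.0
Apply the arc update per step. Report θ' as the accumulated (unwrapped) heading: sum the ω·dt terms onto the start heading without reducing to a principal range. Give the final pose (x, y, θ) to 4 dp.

step 1: θ'=-3.3562 (R=1.7500) → pose (-1.3899, -3.0276, -3.3562)
step 2: θ'=-3.1062 (R=4.0000) → pose (-2.3833, -2.9383, -3.1062)
step 3: θ'=-3.6062 (R=3.0000) → pose (-0.9329, -3.2545, -3.6062)
step 4: θ'=-6.1062 (R=0.8000) → pose (-1.1505, -4.7572, -6.1062)
step 5: θ'=-5.7312 (R=-2.3333) → pose (-1.9632, -5.0672, -5.7312)
step 6: θ'=-5.7312 (straight) → pose (-1.7504, -4.9361, -5.7312)

(-1.7504, -4.9361, -5.7312)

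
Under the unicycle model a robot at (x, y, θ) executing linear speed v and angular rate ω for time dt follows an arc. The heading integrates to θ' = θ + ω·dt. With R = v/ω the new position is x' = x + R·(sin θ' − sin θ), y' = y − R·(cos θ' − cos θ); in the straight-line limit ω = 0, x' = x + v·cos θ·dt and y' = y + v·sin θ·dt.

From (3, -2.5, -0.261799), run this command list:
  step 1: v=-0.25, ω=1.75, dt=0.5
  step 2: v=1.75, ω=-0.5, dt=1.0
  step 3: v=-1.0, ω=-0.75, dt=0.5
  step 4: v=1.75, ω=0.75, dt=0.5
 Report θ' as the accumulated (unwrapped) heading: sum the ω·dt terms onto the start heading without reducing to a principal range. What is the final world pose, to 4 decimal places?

step 1: θ'=0.6132 (R=-0.1429) → pose (2.8808, -2.5212, 0.6132)
step 2: θ'=0.1132 (R=-3.5000) → pose (4.4997, -1.9059, 0.1132)
step 3: θ'=-0.2618 (R=1.3333) → pose (4.0040, -1.8690, -0.2618)
step 4: θ'=0.1132 (R=2.3333) → pose (4.8714, -1.9336, 0.1132)

(4.8714, -1.9336, 0.1132)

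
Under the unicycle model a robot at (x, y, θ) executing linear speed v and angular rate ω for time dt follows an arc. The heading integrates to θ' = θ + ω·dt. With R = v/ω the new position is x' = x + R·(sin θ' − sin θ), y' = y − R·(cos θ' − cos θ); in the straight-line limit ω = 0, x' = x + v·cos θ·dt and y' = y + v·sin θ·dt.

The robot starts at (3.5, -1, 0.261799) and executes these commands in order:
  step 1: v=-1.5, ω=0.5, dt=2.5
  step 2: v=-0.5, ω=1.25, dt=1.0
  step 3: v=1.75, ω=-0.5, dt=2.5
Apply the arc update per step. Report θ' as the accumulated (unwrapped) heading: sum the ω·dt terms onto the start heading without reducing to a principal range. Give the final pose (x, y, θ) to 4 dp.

(-0.6637, -0.6590, 1.5118)

step 1: θ'=1.5118 (R=-3.0000) → pose (1.2817, -3.7209, 1.5118)
step 2: θ'=2.7618 (R=-0.4000) → pose (1.5327, -4.1160, 2.7618)
step 3: θ'=1.5118 (R=-3.5000) → pose (-0.6637, -0.6590, 1.5118)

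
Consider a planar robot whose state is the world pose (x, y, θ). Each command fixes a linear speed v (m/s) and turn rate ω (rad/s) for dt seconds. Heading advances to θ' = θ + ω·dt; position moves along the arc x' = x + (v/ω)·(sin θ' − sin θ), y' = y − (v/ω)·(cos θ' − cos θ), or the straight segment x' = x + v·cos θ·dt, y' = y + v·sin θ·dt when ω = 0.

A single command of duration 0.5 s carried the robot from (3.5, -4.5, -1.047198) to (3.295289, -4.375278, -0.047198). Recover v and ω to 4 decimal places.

Δθ = -0.047198 − -1.047198 = 1.000000
ω = Δθ/dt = 1.000000/0.5 = 2.0000
R = Δx/(sin θ' − sin θ) = -0.2500
v = R·ω = -0.2500·2.0000 = -0.5000

v = -0.5000, ω = 2.0000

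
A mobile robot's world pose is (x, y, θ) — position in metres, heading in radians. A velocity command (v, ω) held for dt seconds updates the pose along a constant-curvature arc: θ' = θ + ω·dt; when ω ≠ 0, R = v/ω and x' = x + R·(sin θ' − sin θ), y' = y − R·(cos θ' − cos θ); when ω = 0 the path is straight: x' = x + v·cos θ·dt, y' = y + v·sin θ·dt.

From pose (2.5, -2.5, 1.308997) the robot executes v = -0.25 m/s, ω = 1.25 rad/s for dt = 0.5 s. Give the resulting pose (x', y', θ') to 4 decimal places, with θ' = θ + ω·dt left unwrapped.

(2.5062, -2.6228, 1.9340)

θ' = 1.3090 + 1.25·0.5 = 1.9340
R = v/ω = -0.25/1.25 = -0.2000
x' = 2.5 + -0.2000·(sin 1.9340 − sin 1.3090) = 2.5062
y' = -2.5 − -0.2000·(cos 1.9340 − cos 1.3090) = -2.6228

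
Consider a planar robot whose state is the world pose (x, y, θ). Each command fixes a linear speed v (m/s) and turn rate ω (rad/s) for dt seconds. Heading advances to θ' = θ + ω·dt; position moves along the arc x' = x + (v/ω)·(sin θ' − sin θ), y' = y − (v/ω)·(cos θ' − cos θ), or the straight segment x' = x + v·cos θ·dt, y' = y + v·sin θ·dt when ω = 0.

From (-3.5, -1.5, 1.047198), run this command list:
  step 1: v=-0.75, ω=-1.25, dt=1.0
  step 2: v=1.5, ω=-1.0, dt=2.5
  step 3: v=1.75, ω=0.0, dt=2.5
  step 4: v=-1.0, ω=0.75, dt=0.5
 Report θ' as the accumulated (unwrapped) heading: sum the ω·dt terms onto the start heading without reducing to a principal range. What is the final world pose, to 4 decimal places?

step 1: θ'=-0.2028 (R=0.6000) → pose (-4.1405, -1.7877, -0.2028)
step 2: θ'=-2.7028 (R=-1.5000) → pose (-3.8053, -4.6149, -2.7028)
step 3: θ'=-2.7028 (straight) → pose (-7.7659, -6.4736, -2.7028)
step 4: θ'=-2.3278 (R=-1.3333) → pose (-7.3631, -6.1822, -2.3278)

(-7.3631, -6.1822, -2.3278)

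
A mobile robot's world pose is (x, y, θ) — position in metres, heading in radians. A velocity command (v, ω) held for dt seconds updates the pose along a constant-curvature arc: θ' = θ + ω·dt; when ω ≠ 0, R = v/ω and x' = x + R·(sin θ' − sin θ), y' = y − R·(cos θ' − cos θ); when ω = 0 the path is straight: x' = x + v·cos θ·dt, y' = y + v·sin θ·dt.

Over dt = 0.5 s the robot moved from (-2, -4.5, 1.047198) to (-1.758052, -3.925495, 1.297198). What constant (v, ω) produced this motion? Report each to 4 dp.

v = 1.2500, ω = 0.5000

Δθ = 1.297198 − 1.047198 = 0.250000
ω = Δθ/dt = 0.250000/0.5 = 0.5000
R = −Δy/(cos θ' − cos θ) = 2.5000
v = R·ω = 2.5000·0.5000 = 1.2500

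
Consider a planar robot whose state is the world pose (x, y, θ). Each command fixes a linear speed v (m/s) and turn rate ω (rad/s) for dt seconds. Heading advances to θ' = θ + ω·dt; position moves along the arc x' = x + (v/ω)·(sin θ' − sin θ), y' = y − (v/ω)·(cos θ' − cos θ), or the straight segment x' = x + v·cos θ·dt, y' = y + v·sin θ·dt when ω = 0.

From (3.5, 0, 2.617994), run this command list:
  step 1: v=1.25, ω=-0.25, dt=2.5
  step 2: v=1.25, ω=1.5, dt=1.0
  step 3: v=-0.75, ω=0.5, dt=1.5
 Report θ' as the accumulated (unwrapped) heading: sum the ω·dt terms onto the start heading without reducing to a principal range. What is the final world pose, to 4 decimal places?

(1.2135, 3.4521, 4.2430)

step 1: θ'=1.9930 (R=-5.0000) → pose (1.4390, 2.2813, 1.9930)
step 2: θ'=3.4930 (R=0.8333) → pose (0.3920, 2.7222, 3.4930)
step 3: θ'=4.2430 (R=-1.5000) → pose (1.2135, 3.4521, 4.2430)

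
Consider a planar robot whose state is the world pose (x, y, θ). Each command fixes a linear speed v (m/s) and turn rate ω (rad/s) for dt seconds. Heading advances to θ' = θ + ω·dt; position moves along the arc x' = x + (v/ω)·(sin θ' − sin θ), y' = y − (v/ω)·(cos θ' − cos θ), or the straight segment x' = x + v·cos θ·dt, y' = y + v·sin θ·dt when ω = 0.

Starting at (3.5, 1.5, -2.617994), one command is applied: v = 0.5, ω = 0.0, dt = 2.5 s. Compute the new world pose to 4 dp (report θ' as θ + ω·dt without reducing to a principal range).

θ' = -2.6180 + 0.0·2.5 = -2.6180
ω = 0 → straight: x' = 3.5 + 0.5·cos(-2.6180)·2.5 = 2.4175
y' = 1.5 + 0.5·sin(-2.6180)·2.5 = 0.8750

(2.4175, 0.8750, -2.6180)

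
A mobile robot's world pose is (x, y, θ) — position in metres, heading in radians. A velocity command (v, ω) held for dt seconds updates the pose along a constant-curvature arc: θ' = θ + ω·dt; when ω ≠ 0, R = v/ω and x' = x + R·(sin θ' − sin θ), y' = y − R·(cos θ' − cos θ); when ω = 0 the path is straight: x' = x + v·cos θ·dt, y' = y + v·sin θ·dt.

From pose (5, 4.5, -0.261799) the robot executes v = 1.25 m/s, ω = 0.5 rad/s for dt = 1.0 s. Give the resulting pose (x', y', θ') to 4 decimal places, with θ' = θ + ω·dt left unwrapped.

θ' = -0.2618 + 0.5·1.0 = 0.2382
R = v/ω = 1.25/0.5 = 2.5000
x' = 5 + 2.5000·(sin 0.2382 − sin -0.2618) = 6.2369
y' = 4.5 − 2.5000·(cos 0.2382 − cos -0.2618) = 4.4854

(6.2369, 4.4854, 0.2382)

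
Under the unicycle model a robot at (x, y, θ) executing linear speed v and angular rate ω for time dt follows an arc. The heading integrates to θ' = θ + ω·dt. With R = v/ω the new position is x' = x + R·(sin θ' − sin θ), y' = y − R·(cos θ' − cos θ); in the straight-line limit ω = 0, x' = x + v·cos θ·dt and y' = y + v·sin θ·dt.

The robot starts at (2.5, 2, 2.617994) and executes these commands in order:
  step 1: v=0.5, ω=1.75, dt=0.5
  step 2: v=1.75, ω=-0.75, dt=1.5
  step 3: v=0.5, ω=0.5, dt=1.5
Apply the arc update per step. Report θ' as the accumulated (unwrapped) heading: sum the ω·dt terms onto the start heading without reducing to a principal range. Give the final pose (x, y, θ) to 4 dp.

step 1: θ'=3.4930 (R=0.2857) → pose (2.2588, 2.0208, 3.4930)
step 2: θ'=2.3680 (R=-2.3333) → pose (-0.1747, 2.5423, 2.3680)
step 3: θ'=3.1180 (R=1.0000) → pose (-0.8498, 2.8266, 3.1180)

(-0.8498, 2.8266, 3.1180)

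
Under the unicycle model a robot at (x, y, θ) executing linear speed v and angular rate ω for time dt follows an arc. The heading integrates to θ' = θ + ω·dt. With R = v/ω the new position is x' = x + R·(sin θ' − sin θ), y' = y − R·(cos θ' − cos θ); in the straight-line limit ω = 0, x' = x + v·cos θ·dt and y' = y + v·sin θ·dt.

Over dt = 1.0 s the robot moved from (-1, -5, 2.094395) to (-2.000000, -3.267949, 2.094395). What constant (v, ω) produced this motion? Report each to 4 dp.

Δθ = 2.094395 − 2.094395 = 0.000000
ω = Δθ/dt = 0.000000/1.0 = 0.0000
ω = 0 → v = (Δx·cos θ + Δy·sin θ)/dt = 2.0000

v = 2.0000, ω = 0.0000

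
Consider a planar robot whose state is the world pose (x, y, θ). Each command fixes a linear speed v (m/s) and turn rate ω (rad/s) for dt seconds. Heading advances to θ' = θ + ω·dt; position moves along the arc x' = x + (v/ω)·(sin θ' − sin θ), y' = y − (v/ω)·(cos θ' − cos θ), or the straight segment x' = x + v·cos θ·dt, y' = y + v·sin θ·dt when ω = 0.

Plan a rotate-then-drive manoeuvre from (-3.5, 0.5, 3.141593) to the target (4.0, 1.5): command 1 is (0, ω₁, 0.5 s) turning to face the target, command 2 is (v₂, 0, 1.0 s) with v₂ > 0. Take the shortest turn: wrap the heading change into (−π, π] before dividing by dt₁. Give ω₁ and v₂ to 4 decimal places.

heading to target = atan2(1.5−0.5, 4−-3.5) = 0.1326
Δθ = wrap(0.1326 − 3.1416) = -3.0090; ω₁ = Δθ/dt₁ = -6.0181
distance = √((4−-3.5)² + (1.5−0.5)²) = 7.5664; v₂ = distance/dt₂ = 7.5664

ω₁ = -6.0181, v₂ = 7.5664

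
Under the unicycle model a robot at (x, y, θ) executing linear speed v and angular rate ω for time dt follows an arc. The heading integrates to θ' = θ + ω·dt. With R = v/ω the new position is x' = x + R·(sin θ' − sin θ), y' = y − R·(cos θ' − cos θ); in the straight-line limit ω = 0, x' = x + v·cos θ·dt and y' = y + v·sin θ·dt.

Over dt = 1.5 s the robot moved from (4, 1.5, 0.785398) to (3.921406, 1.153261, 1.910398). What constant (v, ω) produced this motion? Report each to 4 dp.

Δθ = 1.910398 − 0.785398 = 1.125000
ω = Δθ/dt = 1.125000/1.5 = 0.7500
R = −Δy/(cos θ' − cos θ) = -0.3333
v = R·ω = -0.3333·0.7500 = -0.2500

v = -0.2500, ω = 0.7500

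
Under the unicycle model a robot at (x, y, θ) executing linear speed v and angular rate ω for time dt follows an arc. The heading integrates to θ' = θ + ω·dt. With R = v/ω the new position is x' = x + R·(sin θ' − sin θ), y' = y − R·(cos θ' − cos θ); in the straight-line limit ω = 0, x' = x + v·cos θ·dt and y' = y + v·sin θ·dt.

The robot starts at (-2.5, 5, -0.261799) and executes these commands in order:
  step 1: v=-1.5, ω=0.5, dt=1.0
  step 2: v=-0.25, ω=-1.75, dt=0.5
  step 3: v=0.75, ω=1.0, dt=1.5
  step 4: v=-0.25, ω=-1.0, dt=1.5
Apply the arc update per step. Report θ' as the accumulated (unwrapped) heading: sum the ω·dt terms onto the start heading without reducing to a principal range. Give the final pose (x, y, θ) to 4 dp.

(-3.4257, 5.1185, -0.6368)

step 1: θ'=0.2382 (R=-3.0000) → pose (-3.9843, 5.0175, 0.2382)
step 2: θ'=-0.6368 (R=0.1429) → pose (-4.1030, 5.0415, -0.6368)
step 3: θ'=0.8632 (R=0.7500) → pose (-3.0871, 5.1570, 0.8632)
step 4: θ'=-0.6368 (R=0.2500) → pose (-3.4257, 5.1185, -0.6368)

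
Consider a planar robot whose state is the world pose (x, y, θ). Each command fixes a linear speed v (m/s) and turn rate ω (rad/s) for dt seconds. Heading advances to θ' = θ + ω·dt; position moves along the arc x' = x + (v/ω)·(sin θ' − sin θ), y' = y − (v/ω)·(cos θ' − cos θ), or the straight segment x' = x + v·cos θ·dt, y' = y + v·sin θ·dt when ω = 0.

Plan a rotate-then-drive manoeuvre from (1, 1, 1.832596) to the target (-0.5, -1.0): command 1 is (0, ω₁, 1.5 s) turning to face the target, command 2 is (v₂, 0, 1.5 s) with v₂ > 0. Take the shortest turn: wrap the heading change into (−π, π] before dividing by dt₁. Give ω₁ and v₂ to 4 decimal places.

ω₁ = 1.4909, v₂ = 1.6667

heading to target = atan2(-1−1, -0.5−1) = -2.2143
Δθ = wrap(-2.2143 − 1.8326) = 2.2363; ω₁ = Δθ/dt₁ = 1.4909
distance = √((-0.5−1)² + (-1−1)²) = 2.5000; v₂ = distance/dt₂ = 1.6667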